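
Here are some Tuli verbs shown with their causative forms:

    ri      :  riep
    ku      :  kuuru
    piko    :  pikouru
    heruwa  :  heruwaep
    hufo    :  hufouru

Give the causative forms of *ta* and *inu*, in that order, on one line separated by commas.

The pattern is rounding harmony: -uru when the last vowel of the stem is a rounded vowel (*ku*, *piko*, *hufo*); -ep when the last vowel of the stem is an unrounded vowel (*ri*, *heruwa*).
The last vowel of *ta* is /a/, which is an unrounded vowel, so the suffix is -ep, giving *taep*.
*inu* — last vowel /u/ (a rounded vowel) → -uru → *inuuru*.

taep, inuuru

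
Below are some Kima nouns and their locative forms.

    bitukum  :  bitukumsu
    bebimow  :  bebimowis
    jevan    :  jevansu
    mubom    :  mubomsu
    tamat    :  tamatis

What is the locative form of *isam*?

The alternation tracks the final consonant of the stem — -su when the stem ends in a nasal (*bitukum*, *jevan*, *mubom*); -is when the stem ends in a non-nasal consonant (*bebimow*, *tamat*).
*isam* — final consonant /m/ (a nasal) → -su → *isamsu*.

isamsu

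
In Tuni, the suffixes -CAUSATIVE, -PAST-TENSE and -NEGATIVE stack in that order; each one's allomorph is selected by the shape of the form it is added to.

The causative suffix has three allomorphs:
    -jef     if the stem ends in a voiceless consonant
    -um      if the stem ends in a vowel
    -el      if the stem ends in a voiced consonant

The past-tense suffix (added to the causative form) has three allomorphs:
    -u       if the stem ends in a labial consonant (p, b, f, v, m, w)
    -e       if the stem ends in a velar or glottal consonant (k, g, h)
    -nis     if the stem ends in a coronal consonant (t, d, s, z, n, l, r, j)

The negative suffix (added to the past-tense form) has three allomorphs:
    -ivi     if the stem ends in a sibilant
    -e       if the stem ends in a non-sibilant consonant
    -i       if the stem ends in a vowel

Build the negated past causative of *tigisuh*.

tigisuhjefui

*tigisuh* — final sound /h/ (a voiceless consonant) → -jef → *tigisuhjef*.
Since the final consonant of the causative form *tigisuhjef* is /f/ (labial), it takes -u, giving *tigisuhjefu*.
Since the final sound of the past-tense form *tigisuhjefu* is /u/ (a vowel), it takes -i, giving *tigisuhjefui*.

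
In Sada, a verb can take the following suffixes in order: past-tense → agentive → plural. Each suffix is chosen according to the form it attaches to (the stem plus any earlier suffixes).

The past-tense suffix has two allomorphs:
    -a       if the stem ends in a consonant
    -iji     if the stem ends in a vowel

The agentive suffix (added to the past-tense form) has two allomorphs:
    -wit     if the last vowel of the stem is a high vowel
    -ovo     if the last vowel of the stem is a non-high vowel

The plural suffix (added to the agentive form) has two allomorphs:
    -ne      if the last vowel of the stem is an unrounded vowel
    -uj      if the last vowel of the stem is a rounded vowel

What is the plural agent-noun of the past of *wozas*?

wozasaovouj

The final sound of *wozas* is /s/, which is a consonant, so the past-tense suffix is -a, giving *wozasa*.
Since the last vowel of the past-tense form *wozasa* is /a/ (a non-high vowel), it takes -ovo, giving *wozasaovo*.
Since the last vowel of the agentive form *wozasaovo* is /o/ (a rounded vowel), it takes -uj, giving *wozasaovouj*.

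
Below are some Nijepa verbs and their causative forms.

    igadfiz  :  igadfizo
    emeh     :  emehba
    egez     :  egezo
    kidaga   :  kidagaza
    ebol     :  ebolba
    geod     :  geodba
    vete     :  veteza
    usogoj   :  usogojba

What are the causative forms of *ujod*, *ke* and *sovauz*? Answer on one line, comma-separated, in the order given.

ujodba, keza, sovauzo

The pattern is sibilance of the final sound: -o when the stem ends in a sibilant (*igadfiz*, *egez*); -ba when the stem ends in a non-sibilant consonant (*emeh*, *ebol*, *geod*, *usogoj*); -za when the stem ends in a vowel (*kidaga*, *vete*).
*ujod* — final sound /d/ (a non-sibilant consonant) → -ba → *ujodba*.
Since the final sound of *ke* is /e/ (a vowel), it takes -za, giving *keza*.
The final sound of *sovauz* is /z/, which is a sibilant, so the suffix is -o, giving *sovauzo*.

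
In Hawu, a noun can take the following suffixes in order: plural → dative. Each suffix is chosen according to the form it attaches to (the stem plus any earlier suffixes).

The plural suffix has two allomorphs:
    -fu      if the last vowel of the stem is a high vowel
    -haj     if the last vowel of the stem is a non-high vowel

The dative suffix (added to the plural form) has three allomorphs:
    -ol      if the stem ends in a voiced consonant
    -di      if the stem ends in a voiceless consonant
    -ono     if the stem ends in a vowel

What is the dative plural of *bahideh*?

*bahideh*: last vowel = /e/, a non-high vowel → -haj → *bahidehhaj*.
The final sound of the plural form *bahidehhaj* is /j/, which is a voiced consonant, so the dative suffix is -ol, giving *bahidehhajol*.

bahidehhajol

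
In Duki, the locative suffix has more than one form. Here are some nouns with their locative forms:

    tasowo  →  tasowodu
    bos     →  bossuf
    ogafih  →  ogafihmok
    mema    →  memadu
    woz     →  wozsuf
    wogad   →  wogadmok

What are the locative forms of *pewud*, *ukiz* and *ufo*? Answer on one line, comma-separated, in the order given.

pewudmok, ukizsuf, ufodu

The pattern is sibilance of the final sound: -suf when the stem ends in a sibilant (*bos*, *woz*); -mok when the stem ends in a non-sibilant consonant (*ogafih*, *wogad*); -du when the stem ends in a vowel (*tasowo*, *mema*).
*pewud* — final sound /d/ (a non-sibilant consonant) → -mok → *pewudmok*.
*ukiz*: final sound = /z/, a sibilant → -suf → *ukizsuf*.
*ufo*: final sound = /o/, a vowel → -du → *ufodu*.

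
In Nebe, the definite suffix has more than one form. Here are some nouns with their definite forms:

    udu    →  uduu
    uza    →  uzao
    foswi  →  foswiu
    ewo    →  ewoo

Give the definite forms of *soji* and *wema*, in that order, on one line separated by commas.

sojiu, wemao

The pattern is height harmony: -u when the last vowel of the stem is a high vowel (*udu*, *foswi*); -o when the last vowel of the stem is a non-high vowel (*uza*, *ewo*).
*soji* — last vowel /i/ (a high vowel) → -u → *sojiu*.
*wema*: last vowel = /a/, a non-high vowel → -o → *wemao*.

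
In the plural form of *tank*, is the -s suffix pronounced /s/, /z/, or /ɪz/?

The stem *tank* ends in a voiceless non-sibilant consonant.
The plural suffix surfaces as /ɪz/ after sibilants, /s/ after other voiceless consonants, and /z/ after other voiced sounds.
So the plural -s on *tank* is pronounced /s/.

/s/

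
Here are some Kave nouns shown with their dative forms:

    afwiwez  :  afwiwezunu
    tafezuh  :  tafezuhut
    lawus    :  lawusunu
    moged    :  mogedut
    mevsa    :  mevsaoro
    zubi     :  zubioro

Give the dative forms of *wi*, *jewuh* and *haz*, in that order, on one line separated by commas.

wioro, jewuhut, hazunu

The alternation tracks the final sound of the stem — -unu when the stem ends in a sibilant (*afwiwez*, *lawus*); -ut when the stem ends in a non-sibilant consonant (*tafezuh*, *moged*); -oro when the stem ends in a vowel (*mevsa*, *zubi*).
*wi*: final sound = /i/, a vowel → -oro → *wioro*.
*jewuh* — final sound /h/ (a non-sibilant consonant) → -ut → *jewuhut*.
*haz*: final sound = /z/, a sibilant → -unu → *hazunu*.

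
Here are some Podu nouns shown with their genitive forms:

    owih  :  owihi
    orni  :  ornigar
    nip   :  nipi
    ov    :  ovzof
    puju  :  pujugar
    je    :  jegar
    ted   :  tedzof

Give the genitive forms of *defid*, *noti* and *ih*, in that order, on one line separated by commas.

defidzof, notigar, ihi

The suffix is conditioned by the final sound: -i when the stem ends in a voiceless consonant (*owih*, *nip*); -zof when the stem ends in a voiced consonant (*ov*, *ted*); -gar when the stem ends in a vowel (*orni*, *puju*, *je*).
Since the final sound of *defid* is /d/ (a voiced consonant), it takes -zof, giving *defidzof*.
*noti* — final sound /i/ (a vowel) → -gar → *notigar*.
Since the final sound of *ih* is /h/ (a voiceless consonant), it takes -i, giving *ihi*.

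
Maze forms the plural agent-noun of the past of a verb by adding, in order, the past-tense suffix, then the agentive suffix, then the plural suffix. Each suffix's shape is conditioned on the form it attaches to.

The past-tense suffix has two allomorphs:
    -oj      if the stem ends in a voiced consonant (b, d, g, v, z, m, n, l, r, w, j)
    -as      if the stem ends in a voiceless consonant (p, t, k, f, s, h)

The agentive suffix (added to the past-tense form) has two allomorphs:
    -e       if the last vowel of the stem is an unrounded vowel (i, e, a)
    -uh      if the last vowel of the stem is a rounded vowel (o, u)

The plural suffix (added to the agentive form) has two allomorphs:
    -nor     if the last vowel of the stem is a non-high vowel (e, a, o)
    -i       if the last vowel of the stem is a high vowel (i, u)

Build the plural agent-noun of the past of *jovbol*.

The final consonant of *jovbol* is /l/, which is voiced, so the past-tense suffix is -oj, giving *jovboloj*.
The past-tense form *jovboloj* — last vowel /o/ (a rounded vowel) → -uh → *jovbolojuh*.
The last vowel of the agentive form *jovbolojuh* is /u/, which is a high vowel, so the plural suffix is -i, giving *jovbolojuhi*.

jovbolojuhi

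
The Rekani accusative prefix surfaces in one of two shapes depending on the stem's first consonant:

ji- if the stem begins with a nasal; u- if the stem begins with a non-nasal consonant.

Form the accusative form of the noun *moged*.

*moged*: first consonant = /m/, a nasal → ji- → *jimoged*.

jimoged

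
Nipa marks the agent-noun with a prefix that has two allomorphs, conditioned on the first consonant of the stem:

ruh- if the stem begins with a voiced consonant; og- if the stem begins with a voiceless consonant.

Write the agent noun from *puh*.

ogpuh

The first consonant of *puh* is /p/, which is voiceless, so the prefix is og-, giving *ogpuh*.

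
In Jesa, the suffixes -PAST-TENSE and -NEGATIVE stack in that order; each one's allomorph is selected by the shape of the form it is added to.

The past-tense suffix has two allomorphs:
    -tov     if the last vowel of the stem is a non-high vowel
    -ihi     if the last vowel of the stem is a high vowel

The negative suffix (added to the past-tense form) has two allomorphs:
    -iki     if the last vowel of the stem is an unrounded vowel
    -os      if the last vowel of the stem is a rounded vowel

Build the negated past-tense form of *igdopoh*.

*igdopoh*: last vowel = /o/, a non-high vowel → -tov → *igdopohtov*.
The last vowel of the past-tense form *igdopohtov* is /o/, which is a rounded vowel, so the negative suffix is -os, giving *igdopohtovos*.

igdopohtovos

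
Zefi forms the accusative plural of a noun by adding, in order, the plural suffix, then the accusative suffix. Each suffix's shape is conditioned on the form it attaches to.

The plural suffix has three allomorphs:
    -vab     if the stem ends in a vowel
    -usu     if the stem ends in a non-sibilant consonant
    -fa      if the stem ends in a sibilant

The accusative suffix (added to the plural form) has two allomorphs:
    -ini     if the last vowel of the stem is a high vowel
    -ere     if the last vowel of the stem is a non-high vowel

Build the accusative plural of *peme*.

*peme* — final sound /e/ (a vowel) → -vab → *pemevab*.
The plural form *pemevab*: last vowel = /a/, a non-high vowel → -ere → *pemevabere*.

pemevabere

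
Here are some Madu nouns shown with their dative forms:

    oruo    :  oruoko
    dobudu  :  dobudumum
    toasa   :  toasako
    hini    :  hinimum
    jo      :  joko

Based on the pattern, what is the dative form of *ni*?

Looking at the last vowel of each stem: -mum when the last vowel of the stem is a high vowel (*dobudu*, *hini*); -ko when the last vowel of the stem is a non-high vowel (*oruo*, *toasa*, *jo*).
*ni*: last vowel = /i/, a high vowel → -mum → *nimum*.

nimum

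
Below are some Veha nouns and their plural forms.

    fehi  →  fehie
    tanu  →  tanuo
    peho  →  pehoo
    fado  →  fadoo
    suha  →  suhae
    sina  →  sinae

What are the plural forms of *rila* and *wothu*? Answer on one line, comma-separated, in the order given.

The pattern is rounding harmony: -o when the last vowel of the stem is a rounded vowel (*tanu*, *peho*, *fado*); -e when the last vowel of the stem is an unrounded vowel (*fehi*, *suha*, *sina*).
Since the last vowel of *rila* is /a/ (an unrounded vowel), it takes -e, giving *rilae*.
The last vowel of *wothu* is /u/, which is a rounded vowel, so the suffix is -o, giving *wothuo*.

rilae, wothuo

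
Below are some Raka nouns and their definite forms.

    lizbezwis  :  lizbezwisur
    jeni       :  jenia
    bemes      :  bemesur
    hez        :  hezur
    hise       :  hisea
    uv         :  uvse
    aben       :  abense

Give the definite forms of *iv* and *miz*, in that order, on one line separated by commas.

ivse, mizur

Looking at the final sound of each stem: -ur when the stem ends in a sibilant (*lizbezwis*, *bemes*, *hez*); -se when the stem ends in a non-sibilant consonant (*uv*, *aben*); -a when the stem ends in a vowel (*jeni*, *hise*).
*iv* — final sound /v/ (a non-sibilant consonant) → -se → *ivse*.
*miz* — final sound /z/ (a sibilant) → -ur → *mizur*.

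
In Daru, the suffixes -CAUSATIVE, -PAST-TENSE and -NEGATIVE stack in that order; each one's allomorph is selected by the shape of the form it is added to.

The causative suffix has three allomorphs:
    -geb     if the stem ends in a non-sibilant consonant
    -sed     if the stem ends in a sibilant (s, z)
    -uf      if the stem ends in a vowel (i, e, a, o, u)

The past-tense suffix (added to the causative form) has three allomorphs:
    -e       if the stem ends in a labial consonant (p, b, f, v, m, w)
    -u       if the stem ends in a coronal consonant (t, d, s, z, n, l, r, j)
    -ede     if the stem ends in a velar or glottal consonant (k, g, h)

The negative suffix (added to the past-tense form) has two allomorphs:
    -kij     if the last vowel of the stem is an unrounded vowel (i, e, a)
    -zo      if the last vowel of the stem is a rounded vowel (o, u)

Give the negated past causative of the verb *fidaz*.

fidazseduzo

*fidaz*: final sound = /z/, a sibilant → -sed → *fidazsed*.
The causative form *fidazsed*: final consonant = /d/, coronal → -u → *fidazsedu*.
The last vowel of the past-tense form *fidazsedu* is /u/, which is a rounded vowel, so the negative suffix is -zo, giving *fidazseduzo*.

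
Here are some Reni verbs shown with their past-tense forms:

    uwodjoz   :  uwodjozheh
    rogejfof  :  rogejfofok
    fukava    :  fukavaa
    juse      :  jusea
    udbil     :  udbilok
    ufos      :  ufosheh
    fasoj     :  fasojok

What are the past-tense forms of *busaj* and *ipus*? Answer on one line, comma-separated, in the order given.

busajok, ipusheh

The pattern is sibilance of the final sound: -heh when the stem ends in a sibilant (*uwodjoz*, *ufos*); -ok when the stem ends in a non-sibilant consonant (*rogejfof*, *udbil*, *fasoj*); -a when the stem ends in a vowel (*fukava*, *juse*).
The final sound of *busaj* is /j/, which is a non-sibilant consonant, so the suffix is -ok, giving *busajok*.
Since the final sound of *ipus* is /s/ (a sibilant), it takes -heh, giving *ipusheh*.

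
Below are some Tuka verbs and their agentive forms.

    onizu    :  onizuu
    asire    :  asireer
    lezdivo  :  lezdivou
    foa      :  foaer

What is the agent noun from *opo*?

The suffix is conditioned by the last vowel: -u when the last vowel of the stem is a rounded vowel (*onizu*, *lezdivo*); -er when the last vowel of the stem is an unrounded vowel (*asire*, *foa*).
Since the last vowel of *opo* is /o/ (a rounded vowel), it takes -u, giving *opou*.

opou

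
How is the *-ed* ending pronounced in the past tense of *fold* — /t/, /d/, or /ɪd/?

/ɪd/

The stem *fold* ends in /t/ or /d/.
The -ed suffix is realized as /ɪd/ after /t, d/; as /t/ after other voiceless consonants; and as /d/ after other voiced sounds.
So -ed on *fold* is pronounced /ɪd/.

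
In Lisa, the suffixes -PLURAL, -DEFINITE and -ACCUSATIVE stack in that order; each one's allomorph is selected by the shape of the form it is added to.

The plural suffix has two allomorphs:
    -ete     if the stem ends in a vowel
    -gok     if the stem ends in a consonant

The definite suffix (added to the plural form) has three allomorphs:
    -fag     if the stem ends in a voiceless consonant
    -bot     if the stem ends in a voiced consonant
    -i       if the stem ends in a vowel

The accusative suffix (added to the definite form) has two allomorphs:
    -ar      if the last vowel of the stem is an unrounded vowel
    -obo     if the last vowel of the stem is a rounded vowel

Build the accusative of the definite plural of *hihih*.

hihihgokfagar

*hihih*: final sound = /h/, a consonant → -gok → *hihihgok*.
The final sound of the plural form *hihihgok* is /k/, which is a voiceless consonant, so the definite suffix is -fag, giving *hihihgokfag*.
The last vowel of the definite form *hihihgokfag* is /a/, which is an unrounded vowel, so the accusative suffix is -ar, giving *hihihgokfagar*.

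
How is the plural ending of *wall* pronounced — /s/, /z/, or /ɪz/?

/z/

The stem *wall* ends in a voiced non-sibilant sound.
The plural suffix surfaces as /ɪz/ after sibilants, /s/ after other voiceless consonants, and /z/ after other voiced sounds.
So the plural -s on *wall* is pronounced /z/.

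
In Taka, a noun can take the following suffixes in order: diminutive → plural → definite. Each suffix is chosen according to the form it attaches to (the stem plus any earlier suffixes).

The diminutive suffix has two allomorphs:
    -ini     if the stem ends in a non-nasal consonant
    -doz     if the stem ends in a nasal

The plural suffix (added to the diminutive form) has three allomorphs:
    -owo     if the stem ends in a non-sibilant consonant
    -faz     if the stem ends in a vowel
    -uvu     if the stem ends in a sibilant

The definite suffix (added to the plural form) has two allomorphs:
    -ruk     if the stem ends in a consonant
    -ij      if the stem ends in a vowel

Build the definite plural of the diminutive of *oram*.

*oram* — final consonant /m/ (a nasal) → -doz → *oramdoz*.
The diminutive form *oramdoz* — final sound /z/ (a sibilant) → -uvu → *oramdozuvu*.
The plural form *oramdozuvu*: final sound = /u/, a vowel → -ij → *oramdozuvuij*.

oramdozuvuij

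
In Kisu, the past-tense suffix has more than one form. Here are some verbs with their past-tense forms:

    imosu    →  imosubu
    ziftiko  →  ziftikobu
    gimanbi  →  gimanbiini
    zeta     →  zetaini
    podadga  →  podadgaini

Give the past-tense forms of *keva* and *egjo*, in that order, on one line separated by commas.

kevaini, egjobu

The suffix is conditioned by the last vowel: -bu when the last vowel of the stem is a rounded vowel (*imosu*, *ziftiko*); -ini when the last vowel of the stem is an unrounded vowel (*gimanbi*, *zeta*, *podadga*).
The last vowel of *keva* is /a/, which is an unrounded vowel, so the suffix is -ini, giving *kevaini*.
*egjo*: last vowel = /o/, a rounded vowel → -bu → *egjobu*.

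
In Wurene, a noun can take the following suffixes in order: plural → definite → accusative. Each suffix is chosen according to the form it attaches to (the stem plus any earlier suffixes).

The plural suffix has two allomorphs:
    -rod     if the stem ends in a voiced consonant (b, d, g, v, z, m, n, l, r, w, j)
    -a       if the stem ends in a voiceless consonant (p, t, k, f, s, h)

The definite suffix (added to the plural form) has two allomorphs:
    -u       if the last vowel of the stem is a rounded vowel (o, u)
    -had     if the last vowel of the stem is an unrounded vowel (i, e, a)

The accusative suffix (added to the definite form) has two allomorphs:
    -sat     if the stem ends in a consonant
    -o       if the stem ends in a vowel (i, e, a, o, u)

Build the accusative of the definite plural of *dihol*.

diholroduo

The final consonant of *dihol* is /l/, which is voiced, so the plural suffix is -rod, giving *diholrod*.
Since the last vowel of the plural form *diholrod* is /o/ (a rounded vowel), it takes -u, giving *diholrodu*.
Since the final sound of the definite form *diholrodu* is /u/ (a vowel), it takes -o, giving *diholroduo*.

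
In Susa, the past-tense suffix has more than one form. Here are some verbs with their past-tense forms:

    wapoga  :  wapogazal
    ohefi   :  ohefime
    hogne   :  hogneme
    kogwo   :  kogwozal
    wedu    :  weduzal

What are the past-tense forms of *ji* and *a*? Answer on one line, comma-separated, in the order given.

Looking at the last vowel of each stem: -me when the last vowel of the stem is a front vowel (*ohefi*, *hogne*); -zal when the last vowel of the stem is a back vowel (*wapoga*, *kogwo*, *wedu*).
*ji*: last vowel = /i/, a front vowel → -me → *jime*.
*a* — last vowel /a/ (a back vowel) → -zal → *azal*.

jime, azal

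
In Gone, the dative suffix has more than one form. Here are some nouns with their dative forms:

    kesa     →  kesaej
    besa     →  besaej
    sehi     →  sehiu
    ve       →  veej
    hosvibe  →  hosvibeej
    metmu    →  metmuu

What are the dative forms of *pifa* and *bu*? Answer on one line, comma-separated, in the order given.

pifaej, buu

The alternation tracks the last vowel of the stem — -u when the last vowel of the stem is a high vowel (*sehi*, *metmu*); -ej when the last vowel of the stem is a non-high vowel (*kesa*, *besa*, *ve*, *hosvibe*).
*pifa*: last vowel = /a/, a non-high vowel → -ej → *pifaej*.
Since the last vowel of *bu* is /u/ (a high vowel), it takes -u, giving *buu*.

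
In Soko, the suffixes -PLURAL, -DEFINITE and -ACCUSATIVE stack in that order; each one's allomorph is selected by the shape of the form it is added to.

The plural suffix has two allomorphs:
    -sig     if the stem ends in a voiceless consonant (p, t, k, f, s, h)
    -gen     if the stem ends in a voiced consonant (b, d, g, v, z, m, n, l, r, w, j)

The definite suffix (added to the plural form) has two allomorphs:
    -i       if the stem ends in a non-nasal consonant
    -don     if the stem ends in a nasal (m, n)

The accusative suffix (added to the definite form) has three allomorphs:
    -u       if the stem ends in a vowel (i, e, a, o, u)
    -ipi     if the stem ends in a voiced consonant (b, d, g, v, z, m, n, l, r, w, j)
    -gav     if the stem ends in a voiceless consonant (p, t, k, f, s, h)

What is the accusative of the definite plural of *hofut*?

hofutsigiu

Since the final consonant of *hofut* is /t/ (voiceless), it takes -sig, giving *hofutsig*.
Since the final consonant of the plural form *hofutsig* is /g/ (non-nasal), it takes -i, giving *hofutsigi*.
The definite form *hofutsigi* — final sound /i/ (a vowel) → -u → *hofutsigiu*.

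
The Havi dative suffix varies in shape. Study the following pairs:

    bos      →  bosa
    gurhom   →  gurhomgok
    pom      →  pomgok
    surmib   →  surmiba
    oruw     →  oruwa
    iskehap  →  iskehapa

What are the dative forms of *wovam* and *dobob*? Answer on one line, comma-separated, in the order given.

The alternation tracks the final consonant of the stem — -gok when the stem ends in a nasal (*gurhom*, *pom*); -a when the stem ends in a non-nasal consonant (*bos*, *surmib*, *oruw*, *iskehap*).
The final consonant of *wovam* is /m/, which is a nasal, so the suffix is -gok, giving *wovamgok*.
*dobob* — final consonant /b/ (non-nasal) → -a → *doboba*.

wovamgok, doboba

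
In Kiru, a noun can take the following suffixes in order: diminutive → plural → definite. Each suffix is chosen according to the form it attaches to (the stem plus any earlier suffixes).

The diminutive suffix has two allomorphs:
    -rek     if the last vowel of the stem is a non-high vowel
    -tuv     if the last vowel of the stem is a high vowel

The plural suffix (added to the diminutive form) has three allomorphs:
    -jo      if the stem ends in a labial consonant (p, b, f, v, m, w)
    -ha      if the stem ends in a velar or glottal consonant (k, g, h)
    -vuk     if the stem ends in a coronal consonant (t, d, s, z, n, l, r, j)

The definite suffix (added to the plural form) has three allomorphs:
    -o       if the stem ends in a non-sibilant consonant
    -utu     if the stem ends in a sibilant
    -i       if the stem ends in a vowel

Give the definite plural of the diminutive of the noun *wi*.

wituvjoi

The last vowel of *wi* is /i/, which is a high vowel, so the diminutive suffix is -tuv, giving *wituv*.
The final consonant of the diminutive form *wituv* is /v/, which is labial, so the plural suffix is -jo, giving *wituvjo*.
The plural form *wituvjo* — final sound /o/ (a vowel) → -i → *wituvjoi*.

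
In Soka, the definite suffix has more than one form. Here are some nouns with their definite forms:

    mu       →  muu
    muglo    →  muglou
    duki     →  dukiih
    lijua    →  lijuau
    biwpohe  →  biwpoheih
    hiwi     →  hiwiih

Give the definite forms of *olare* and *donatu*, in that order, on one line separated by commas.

olareih, donatuu

Looking at the last vowel of each stem: -ih when the last vowel of the stem is a front vowel (*duki*, *biwpohe*, *hiwi*); -u when the last vowel of the stem is a back vowel (*mu*, *muglo*, *lijua*).
*olare* — last vowel /e/ (a front vowel) → -ih → *olareih*.
*donatu*: last vowel = /u/, a back vowel → -u → *donatuu*.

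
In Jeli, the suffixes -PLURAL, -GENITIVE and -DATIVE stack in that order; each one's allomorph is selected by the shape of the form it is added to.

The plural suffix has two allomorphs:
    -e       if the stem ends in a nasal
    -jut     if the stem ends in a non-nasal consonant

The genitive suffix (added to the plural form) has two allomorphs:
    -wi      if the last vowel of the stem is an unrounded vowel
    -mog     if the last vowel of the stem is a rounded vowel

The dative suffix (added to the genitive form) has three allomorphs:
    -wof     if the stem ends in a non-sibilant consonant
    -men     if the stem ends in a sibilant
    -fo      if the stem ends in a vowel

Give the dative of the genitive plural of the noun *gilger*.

*gilger*: final consonant = /r/, non-nasal → -jut → *gilgerjut*.
Since the last vowel of the plural form *gilgerjut* is /u/ (a rounded vowel), it takes -mog, giving *gilgerjutmog*.
The genitive form *gilgerjutmog* — final sound /g/ (a non-sibilant consonant) → -wof → *gilgerjutmogwof*.

gilgerjutmogwof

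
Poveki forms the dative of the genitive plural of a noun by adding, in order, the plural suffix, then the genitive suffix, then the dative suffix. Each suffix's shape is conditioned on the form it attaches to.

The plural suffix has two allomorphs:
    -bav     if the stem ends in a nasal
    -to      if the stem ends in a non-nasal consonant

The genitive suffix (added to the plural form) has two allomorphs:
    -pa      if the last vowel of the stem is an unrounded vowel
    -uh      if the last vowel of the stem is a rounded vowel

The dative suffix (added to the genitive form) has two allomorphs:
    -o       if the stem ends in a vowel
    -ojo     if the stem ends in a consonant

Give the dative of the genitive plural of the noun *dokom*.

dokombavpao

*dokom* — final consonant /m/ (a nasal) → -bav → *dokombav*.
The last vowel of the plural form *dokombav* is /a/, which is an unrounded vowel, so the genitive suffix is -pa, giving *dokombavpa*.
The genitive form *dokombavpa*: final sound = /a/, a vowel → -o → *dokombavpao*.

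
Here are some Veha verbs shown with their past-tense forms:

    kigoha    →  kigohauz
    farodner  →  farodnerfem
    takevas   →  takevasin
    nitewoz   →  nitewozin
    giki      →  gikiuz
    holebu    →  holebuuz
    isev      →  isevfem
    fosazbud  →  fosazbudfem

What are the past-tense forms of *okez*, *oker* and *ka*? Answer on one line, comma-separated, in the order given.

okezin, okerfem, kauz

The suffix is conditioned by the final sound: -in when the stem ends in a sibilant (*takevas*, *nitewoz*); -fem when the stem ends in a non-sibilant consonant (*farodner*, *isev*, *fosazbud*); -uz when the stem ends in a vowel (*kigoha*, *giki*, *holebu*).
Since the final sound of *okez* is /z/ (a sibilant), it takes -in, giving *okezin*.
*oker* — final sound /r/ (a non-sibilant consonant) → -fem → *okerfem*.
*ka* — final sound /a/ (a vowel) → -uz → *kauz*.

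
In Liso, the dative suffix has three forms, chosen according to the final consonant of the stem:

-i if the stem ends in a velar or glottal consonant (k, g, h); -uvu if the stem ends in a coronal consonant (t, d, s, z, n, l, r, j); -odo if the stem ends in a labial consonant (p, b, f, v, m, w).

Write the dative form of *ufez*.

*ufez*: final consonant = /z/, coronal → -uvu → *ufezuvu*.

ufezuvu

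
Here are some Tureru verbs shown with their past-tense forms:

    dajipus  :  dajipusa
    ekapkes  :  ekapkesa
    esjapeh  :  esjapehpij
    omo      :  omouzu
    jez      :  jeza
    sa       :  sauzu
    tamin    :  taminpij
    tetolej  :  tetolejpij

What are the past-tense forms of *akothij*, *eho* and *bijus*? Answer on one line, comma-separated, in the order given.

Looking at the final sound of each stem: -a when the stem ends in a sibilant (*dajipus*, *ekapkes*, *jez*); -pij when the stem ends in a non-sibilant consonant (*esjapeh*, *tamin*, *tetolej*); -uzu when the stem ends in a vowel (*omo*, *sa*).
*akothij*: final sound = /j/, a non-sibilant consonant → -pij → *akothijpij*.
Since the final sound of *eho* is /o/ (a vowel), it takes -uzu, giving *ehouzu*.
*bijus*: final sound = /s/, a sibilant → -a → *bijusa*.

akothijpij, ehouzu, bijusa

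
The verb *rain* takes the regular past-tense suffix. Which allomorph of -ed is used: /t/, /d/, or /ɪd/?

/d/

The stem *rain* ends in a voiced sound other than /d/.
The -ed suffix is realized as /ɪd/ after /t, d/; as /t/ after other voiceless consonants; and as /d/ after other voiced sounds.
So -ed on *rain* is pronounced /d/.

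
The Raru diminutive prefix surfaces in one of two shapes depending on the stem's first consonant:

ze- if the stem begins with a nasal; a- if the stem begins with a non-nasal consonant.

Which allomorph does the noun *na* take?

*na* — first consonant /n/ (a nasal) → ze-.

ze-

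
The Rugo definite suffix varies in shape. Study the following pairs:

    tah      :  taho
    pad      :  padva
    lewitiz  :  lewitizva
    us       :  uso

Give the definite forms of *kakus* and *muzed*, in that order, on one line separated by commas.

kakuso, muzedva

Looking at the final consonant of each stem: -o when the stem ends in a voiceless consonant (*tah*, *us*); -va when the stem ends in a voiced consonant (*pad*, *lewitiz*).
*kakus* — final consonant /s/ (voiceless) → -o → *kakuso*.
*muzed* — final consonant /d/ (voiced) → -va → *muzedva*.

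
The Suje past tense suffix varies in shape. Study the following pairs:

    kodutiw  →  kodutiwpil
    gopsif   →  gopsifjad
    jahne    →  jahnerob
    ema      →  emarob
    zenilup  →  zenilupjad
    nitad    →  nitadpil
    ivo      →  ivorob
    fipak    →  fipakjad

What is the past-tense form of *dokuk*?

dokukjad

Looking at the final sound of each stem: -jad when the stem ends in a voiceless consonant (*gopsif*, *zenilup*, *fipak*); -pil when the stem ends in a voiced consonant (*kodutiw*, *nitad*); -rob when the stem ends in a vowel (*jahne*, *ema*, *ivo*).
*dokuk*: final sound = /k/, a voiceless consonant → -jad → *dokukjad*.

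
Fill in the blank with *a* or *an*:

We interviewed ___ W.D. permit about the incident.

The indefinite article is chosen by the initial *sound* of the following word, not its spelling.
The initialism *W.D.* is read letter by letter; the first letter, W, is pronounced /ˈdʌbəl.juː/, which begins with a consonant sound.
So the article is *a*: We interviewed a W.D. permit about the incident.

a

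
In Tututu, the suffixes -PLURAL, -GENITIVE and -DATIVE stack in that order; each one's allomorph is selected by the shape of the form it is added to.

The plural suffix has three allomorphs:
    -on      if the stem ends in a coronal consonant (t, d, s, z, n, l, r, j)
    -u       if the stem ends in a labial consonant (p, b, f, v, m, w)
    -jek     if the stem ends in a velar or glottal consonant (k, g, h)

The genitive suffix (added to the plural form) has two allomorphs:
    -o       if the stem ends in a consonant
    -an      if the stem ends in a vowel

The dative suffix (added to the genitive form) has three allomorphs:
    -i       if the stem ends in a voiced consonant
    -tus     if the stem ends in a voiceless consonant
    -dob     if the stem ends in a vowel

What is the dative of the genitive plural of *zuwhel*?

The final consonant of *zuwhel* is /l/, which is coronal, so the plural suffix is -on, giving *zuwhelon*.
The final sound of the plural form *zuwhelon* is /n/, which is a consonant, so the genitive suffix is -o, giving *zuwhelono*.
Since the final sound of the genitive form *zuwhelono* is /o/ (a vowel), it takes -dob, giving *zuwhelonodob*.

zuwhelonodob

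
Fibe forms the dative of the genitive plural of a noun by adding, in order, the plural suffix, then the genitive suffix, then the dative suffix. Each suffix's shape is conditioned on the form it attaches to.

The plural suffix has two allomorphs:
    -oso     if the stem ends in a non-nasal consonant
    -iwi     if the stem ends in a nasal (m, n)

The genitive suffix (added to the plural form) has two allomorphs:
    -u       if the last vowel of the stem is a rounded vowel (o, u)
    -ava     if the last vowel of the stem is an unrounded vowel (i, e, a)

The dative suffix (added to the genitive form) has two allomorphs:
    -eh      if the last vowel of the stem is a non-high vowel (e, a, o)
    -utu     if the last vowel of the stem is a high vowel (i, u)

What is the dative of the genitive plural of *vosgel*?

*vosgel* — final consonant /l/ (non-nasal) → -oso → *vosgeloso*.
The last vowel of the plural form *vosgeloso* is /o/, which is a rounded vowel, so the genitive suffix is -u, giving *vosgelosou*.
The last vowel of the genitive form *vosgelosou* is /u/, which is a high vowel, so the dative suffix is -utu, giving *vosgelosouutu*.

vosgelosouutu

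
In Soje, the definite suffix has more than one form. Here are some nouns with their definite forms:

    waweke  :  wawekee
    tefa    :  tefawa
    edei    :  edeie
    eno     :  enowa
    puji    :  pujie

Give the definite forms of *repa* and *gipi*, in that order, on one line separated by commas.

repawa, gipie

The suffix is conditioned by the last vowel: -e when the last vowel of the stem is a front vowel (*waweke*, *edei*, *puji*); -wa when the last vowel of the stem is a back vowel (*tefa*, *eno*).
*repa*: last vowel = /a/, a back vowel → -wa → *repawa*.
Since the last vowel of *gipi* is /i/ (a front vowel), it takes -e, giving *gipie*.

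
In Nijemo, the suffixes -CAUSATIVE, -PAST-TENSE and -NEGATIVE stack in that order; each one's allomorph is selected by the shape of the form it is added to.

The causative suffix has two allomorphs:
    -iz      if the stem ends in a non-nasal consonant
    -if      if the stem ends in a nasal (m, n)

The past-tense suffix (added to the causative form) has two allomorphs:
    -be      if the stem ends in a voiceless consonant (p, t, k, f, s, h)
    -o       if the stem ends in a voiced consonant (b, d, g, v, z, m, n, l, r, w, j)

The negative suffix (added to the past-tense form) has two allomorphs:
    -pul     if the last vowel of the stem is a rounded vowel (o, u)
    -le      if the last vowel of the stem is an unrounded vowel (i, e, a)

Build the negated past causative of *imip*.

Since the final consonant of *imip* is /p/ (non-nasal), it takes -iz, giving *imipiz*.
The causative form *imipiz* — final consonant /z/ (voiced) → -o → *imipizo*.
Since the last vowel of the past-tense form *imipizo* is /o/ (a rounded vowel), it takes -pul, giving *imipizopul*.

imipizopul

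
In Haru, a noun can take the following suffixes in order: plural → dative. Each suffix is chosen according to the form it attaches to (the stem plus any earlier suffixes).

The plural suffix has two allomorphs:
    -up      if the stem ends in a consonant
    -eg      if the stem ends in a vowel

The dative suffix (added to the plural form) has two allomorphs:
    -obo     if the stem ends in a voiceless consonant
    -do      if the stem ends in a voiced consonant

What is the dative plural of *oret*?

oretupobo

Since the final sound of *oret* is /t/ (a consonant), it takes -up, giving *oretup*.
The final consonant of the plural form *oretup* is /p/, which is voiceless, so the dative suffix is -obo, giving *oretupobo*.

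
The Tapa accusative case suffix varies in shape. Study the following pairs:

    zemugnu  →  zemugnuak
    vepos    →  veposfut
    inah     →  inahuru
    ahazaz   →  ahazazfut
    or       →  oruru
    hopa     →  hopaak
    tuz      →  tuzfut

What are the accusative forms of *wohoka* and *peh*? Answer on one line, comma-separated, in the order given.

wohokaak, pehuru

Looking at the final sound of each stem: -fut when the stem ends in a sibilant (*vepos*, *ahazaz*, *tuz*); -uru when the stem ends in a non-sibilant consonant (*inah*, *or*); -ak when the stem ends in a vowel (*zemugnu*, *hopa*).
*wohoka* — final sound /a/ (a vowel) → -ak → *wohokaak*.
Since the final sound of *peh* is /h/ (a non-sibilant consonant), it takes -uru, giving *pehuru*.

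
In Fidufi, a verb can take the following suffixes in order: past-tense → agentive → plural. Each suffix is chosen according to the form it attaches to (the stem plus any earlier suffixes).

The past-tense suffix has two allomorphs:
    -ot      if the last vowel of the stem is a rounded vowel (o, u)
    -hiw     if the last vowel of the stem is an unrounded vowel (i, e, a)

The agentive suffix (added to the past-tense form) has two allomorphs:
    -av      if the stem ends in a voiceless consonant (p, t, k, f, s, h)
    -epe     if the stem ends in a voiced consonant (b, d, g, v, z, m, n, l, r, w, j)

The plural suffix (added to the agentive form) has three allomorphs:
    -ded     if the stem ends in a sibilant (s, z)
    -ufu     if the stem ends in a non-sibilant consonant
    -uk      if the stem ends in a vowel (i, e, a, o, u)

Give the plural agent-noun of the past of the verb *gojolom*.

gojolomotavufu

*gojolom* — last vowel /o/ (a rounded vowel) → -ot → *gojolomot*.
Since the final consonant of the past-tense form *gojolomot* is /t/ (voiceless), it takes -av, giving *gojolomotav*.
The agentive form *gojolomotav*: final sound = /v/, a non-sibilant consonant → -ufu → *gojolomotavufu*.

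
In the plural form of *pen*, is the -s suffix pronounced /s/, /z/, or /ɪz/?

/z/

The stem *pen* ends in a voiced non-sibilant sound.
The plural suffix surfaces as /ɪz/ after sibilants, /s/ after other voiceless consonants, and /z/ after other voiced sounds.
So the plural -s on *pen* is pronounced /z/.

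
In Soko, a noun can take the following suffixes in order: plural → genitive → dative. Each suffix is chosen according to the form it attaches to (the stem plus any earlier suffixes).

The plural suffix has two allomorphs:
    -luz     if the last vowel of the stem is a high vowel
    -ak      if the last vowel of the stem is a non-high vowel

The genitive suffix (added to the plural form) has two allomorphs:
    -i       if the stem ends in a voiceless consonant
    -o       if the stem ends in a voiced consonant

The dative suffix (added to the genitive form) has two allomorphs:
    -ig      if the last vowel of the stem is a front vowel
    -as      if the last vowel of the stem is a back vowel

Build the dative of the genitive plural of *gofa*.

Since the last vowel of *gofa* is /a/ (a non-high vowel), it takes -ak, giving *gofaak*.
The plural form *gofaak*: final consonant = /k/, voiceless → -i → *gofaaki*.
The last vowel of the genitive form *gofaaki* is /i/, which is a front vowel, so the dative suffix is -ig, giving *gofaakiig*.

gofaakiig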